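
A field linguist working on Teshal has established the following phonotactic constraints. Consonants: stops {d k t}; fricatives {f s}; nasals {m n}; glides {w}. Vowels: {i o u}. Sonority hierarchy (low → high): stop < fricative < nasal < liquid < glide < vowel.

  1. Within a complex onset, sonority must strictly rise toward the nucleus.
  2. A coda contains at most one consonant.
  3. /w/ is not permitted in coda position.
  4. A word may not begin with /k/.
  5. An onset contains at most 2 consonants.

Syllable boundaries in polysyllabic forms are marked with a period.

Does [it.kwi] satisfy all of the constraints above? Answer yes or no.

yes

[it.kwi] — σ1 onset /∅/, coda /t/ ok; σ2 onset /kw/ (1→5 rises), coda /∅/ ok → well-formed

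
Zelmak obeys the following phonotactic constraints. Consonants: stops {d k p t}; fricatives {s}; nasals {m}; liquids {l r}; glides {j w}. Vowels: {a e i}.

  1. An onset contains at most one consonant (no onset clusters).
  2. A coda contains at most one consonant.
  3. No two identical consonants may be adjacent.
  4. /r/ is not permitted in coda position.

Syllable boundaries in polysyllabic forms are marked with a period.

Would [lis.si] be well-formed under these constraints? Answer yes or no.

no

[lis.si] — violates constraint 3: adjacent identical consonants /ss/ → ill-formed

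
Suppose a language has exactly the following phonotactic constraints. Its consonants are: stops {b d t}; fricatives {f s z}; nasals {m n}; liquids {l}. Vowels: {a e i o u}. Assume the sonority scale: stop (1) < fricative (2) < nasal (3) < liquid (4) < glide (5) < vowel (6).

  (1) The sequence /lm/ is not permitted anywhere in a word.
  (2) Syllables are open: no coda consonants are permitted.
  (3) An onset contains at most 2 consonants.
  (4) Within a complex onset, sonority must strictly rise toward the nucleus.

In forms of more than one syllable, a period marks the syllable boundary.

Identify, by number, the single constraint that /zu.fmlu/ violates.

/zu.fmlu/: syllable 2 onset /fml/ has 3 consonants (> 2).
This is a violation of constraint 3: "An onset contains at most 2 consonants."
The remaining constraints (1, 2, 4) are satisfied.

3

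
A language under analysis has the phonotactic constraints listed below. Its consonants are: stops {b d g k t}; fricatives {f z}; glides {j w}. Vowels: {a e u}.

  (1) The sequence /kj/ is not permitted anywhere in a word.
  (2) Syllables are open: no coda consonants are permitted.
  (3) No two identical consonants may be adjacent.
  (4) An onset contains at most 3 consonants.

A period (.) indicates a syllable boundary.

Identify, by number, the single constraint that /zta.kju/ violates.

/zta.kju/: contains banned sequence /kj/.
This is a violation of constraint 1: "The sequence /kj/ is not permitted anywhere in a word."
The remaining constraints (2, 3, 4) are satisfied.

1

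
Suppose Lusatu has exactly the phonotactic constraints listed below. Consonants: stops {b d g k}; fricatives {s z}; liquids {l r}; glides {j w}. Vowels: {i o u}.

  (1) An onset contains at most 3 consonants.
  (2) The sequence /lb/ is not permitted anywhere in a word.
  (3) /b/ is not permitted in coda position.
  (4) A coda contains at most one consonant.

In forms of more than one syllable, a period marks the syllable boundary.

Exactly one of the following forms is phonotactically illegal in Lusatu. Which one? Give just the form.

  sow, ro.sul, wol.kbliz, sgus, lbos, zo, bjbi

sow — σ1 onset /s/, coda /w/ ok → phonotactically legal
ro.sul — σ1 onset /r/, coda /∅/ ok; σ2 onset /s/, coda /l/ ok → phonotactically legal
wol.kbliz — σ1 onset /w/, coda /l/ ok; σ2 onset /kbl/ (3C), coda /z/ ok → phonotactically legal
sgus — σ1 onset /sg/ (2C), coda /s/ ok → phonotactically legal
lbos — violates constraint 2: contains banned sequence /lb/ → phonotactically illegal
zo — σ1 onset /z/, coda /∅/ ok → phonotactically legal
bjbi — σ1 onset /bjb/ (3C), coda /∅/ ok → phonotactically legal

lbos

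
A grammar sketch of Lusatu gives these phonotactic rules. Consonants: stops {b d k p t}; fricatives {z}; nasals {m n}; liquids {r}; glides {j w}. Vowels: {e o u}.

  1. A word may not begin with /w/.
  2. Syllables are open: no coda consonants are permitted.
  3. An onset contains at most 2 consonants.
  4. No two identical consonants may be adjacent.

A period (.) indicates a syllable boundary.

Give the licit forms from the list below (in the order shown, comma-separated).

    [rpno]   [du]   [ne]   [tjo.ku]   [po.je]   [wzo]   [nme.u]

[rpno] — violates constraint 3: syllable 1 onset /rpn/ has 3 consonants (> 2) → illicit
[du] — σ1 onset /d/, coda /∅/ ok → licit
[ne] — σ1 onset /n/, coda /∅/ ok → licit
[tjo.ku] — σ1 onset /tj/ (2C), coda /∅/ ok; σ2 onset /k/, coda /∅/ ok → licit
[po.je] — σ1 onset /p/, coda /∅/ ok; σ2 onset /j/, coda /∅/ ok → licit
[wzo] — violates constraint 1: word begins with /w/ → illicit
[nme.u] — σ1 onset /nm/ (2C), coda /∅/ ok; σ2 onset /∅/, coda /∅/ ok → licit

[du], [ne], [tjo.ku], [po.je], [nme.u]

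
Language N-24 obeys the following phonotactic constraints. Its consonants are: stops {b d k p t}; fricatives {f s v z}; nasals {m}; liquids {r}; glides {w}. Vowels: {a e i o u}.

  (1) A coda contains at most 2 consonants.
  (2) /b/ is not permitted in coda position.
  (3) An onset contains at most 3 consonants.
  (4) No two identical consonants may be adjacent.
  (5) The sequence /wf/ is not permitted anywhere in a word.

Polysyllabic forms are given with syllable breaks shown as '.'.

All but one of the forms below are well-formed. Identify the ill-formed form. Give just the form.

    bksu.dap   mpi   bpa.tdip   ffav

bksu.dap — σ1 onset /bks/ (3C), coda /∅/ ok; σ2 onset /d/, coda /p/ ok → well-formed
mpi — σ1 onset /mp/ (2C), coda /∅/ ok → well-formed
bpa.tdip — σ1 onset /bp/ (2C), coda /∅/ ok; σ2 onset /td/ (2C), coda /p/ ok → well-formed
ffav — violates constraint 4: adjacent identical consonants /ff/ → ill-formed

ffav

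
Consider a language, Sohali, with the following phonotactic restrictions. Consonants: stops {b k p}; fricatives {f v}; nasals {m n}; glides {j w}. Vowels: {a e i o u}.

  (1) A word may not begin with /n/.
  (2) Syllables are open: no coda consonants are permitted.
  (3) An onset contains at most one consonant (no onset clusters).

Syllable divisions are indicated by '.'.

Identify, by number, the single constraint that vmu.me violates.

3

vmu.me: syllable 1 onset /vm/ has 2 consonants (> 1).
This is a violation of constraint 3: "An onset contains at most one consonant (no onset clusters)."
The remaining constraints (1, 2) are satisfied.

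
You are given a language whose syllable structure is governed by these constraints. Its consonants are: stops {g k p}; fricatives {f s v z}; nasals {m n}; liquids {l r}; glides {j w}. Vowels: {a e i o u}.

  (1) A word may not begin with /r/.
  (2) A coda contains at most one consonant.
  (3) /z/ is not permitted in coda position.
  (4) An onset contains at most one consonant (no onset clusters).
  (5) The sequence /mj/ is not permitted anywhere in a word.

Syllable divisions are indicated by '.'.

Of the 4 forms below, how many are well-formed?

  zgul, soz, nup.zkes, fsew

zgul — violates constraint 4: syllable 1 onset /zg/ has 2 consonants (> 1) → ill-formed
soz — violates constraint 3: syllable 1 coda contains /z/ → ill-formed
nup.zkes — violates constraint 4: syllable 2 onset /zk/ has 2 consonants (> 1) → ill-formed
fsew — violates constraint 4: syllable 1 onset /fs/ has 2 consonants (> 1) → ill-formed
No form is well-formed → 0.

0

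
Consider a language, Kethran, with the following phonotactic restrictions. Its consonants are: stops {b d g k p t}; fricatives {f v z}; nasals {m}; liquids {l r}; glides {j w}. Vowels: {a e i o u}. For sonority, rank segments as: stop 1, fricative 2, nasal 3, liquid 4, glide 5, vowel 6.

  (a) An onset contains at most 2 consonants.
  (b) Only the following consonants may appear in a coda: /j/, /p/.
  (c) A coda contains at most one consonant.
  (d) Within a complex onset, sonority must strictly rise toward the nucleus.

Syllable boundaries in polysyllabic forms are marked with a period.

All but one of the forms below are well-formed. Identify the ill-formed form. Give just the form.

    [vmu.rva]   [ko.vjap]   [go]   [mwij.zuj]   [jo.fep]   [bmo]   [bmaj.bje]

[vmu.rva]

[vmu.rva] — violates constraint (d): syllable 2 onset /rv/: /r/ (liquid, 4) → /v/ (fricative, 2) does not rise → ill-formed
[ko.vjap] — σ1 onset /k/, coda /∅/ ok; σ2 onset /vj/ (2→5 rises), coda /p/ ok → well-formed
[go] — σ1 onset /g/, coda /∅/ ok → well-formed
[mwij.zuj] — σ1 onset /mw/ (3→5 rises), coda /j/ ok; σ2 onset /z/, coda /j/ ok → well-formed
[jo.fep] — σ1 onset /j/, coda /∅/ ok; σ2 onset /f/, coda /p/ ok → well-formed
[bmo] — σ1 onset /bm/ (1→3 rises), coda /∅/ ok → well-formed
[bmaj.bje] — σ1 onset /bm/ (1→3 rises), coda /j/ ok; σ2 onset /bj/ (1→5 rises), coda /∅/ ok → well-formed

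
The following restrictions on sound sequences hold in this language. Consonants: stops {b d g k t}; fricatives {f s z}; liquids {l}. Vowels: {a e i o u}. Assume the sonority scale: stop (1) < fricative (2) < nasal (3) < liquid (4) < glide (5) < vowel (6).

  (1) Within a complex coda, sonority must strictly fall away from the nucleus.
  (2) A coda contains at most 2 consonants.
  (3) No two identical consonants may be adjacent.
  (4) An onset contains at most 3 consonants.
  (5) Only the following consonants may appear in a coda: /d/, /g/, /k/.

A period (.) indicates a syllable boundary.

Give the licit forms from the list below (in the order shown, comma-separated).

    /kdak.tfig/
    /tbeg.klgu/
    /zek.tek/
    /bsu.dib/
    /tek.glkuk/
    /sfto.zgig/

/kdak.tfig/ — σ1 onset /kd/ (2C), coda /k/ ok; σ2 onset /tf/ (2C), coda /g/ ok → licit
/tbeg.klgu/ — σ1 onset /tb/ (2C), coda /g/ ok; σ2 onset /klg/ (3C), coda /∅/ ok → licit
/zek.tek/ — σ1 onset /z/, coda /k/ ok; σ2 onset /t/, coda /k/ ok → licit
/bsu.dib/ — violates constraint 5: syllable 2 coda contains /b/, which is not a licensed coda consonant → illicit
/tek.glkuk/ — σ1 onset /t/, coda /k/ ok; σ2 onset /glk/ (3C), coda /k/ ok → licit
/sfto.zgig/ — σ1 onset /sft/ (3C), coda /∅/ ok; σ2 onset /zg/ (2C), coda /g/ ok → licit

/kdak.tfig/, /tbeg.klgu/, /zek.tek/, /tek.glkuk/, /sfto.zgig/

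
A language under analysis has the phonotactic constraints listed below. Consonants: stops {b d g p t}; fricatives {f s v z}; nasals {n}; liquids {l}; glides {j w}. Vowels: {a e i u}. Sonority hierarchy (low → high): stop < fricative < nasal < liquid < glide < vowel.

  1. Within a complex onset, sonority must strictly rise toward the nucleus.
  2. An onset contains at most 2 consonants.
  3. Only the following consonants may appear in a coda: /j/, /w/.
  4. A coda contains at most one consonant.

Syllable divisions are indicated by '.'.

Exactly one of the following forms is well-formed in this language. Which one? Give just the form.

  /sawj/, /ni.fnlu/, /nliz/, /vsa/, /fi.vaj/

/fi.vaj/

/sawj/ — violates constraint 4: syllable 1 coda /wj/ has 2 consonants (> 1) → ill-formed
/ni.fnlu/ — violates constraint 2: syllable 2 onset /fnl/ has 3 consonants (> 2) → ill-formed
/nliz/ — violates constraint 3: syllable 1 coda contains /z/, which is not a licensed coda consonant → ill-formed
/vsa/ — violates constraint 1: syllable 1 onset /vs/: /v/ (fricative, 2) → /s/ (fricative, 2) does not rise → ill-formed
/fi.vaj/ — σ1 onset /f/, coda /∅/ ok; σ2 onset /v/, coda /j/ ok → well-formed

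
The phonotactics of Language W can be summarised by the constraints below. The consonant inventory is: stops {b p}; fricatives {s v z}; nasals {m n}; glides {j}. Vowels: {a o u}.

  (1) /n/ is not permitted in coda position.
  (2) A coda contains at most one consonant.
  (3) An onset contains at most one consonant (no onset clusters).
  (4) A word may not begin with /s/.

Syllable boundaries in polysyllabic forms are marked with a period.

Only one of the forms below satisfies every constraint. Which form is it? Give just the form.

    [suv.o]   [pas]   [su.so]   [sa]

[suv.o] — violates constraint 4: word begins with /s/ → illicit
[pas] — σ1 onset /p/, coda /s/ ok → licit
[su.so] — violates constraint 4: word begins with /s/ → illicit
[sa] — violates constraint 4: word begins with /s/ → illicit

[pas]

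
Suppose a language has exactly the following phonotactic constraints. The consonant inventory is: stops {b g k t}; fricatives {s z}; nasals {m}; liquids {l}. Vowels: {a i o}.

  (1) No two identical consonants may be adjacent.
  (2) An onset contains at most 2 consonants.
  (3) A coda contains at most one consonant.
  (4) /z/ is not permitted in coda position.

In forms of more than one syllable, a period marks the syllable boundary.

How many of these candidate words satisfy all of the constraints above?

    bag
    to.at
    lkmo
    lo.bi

bag — σ1 onset /b/, coda /g/ ok → permitted
to.at — σ1 onset /t/, coda /∅/ ok; σ2 onset /∅/, coda /t/ ok → permitted
lkmo — violates constraint 2: syllable 1 onset /lkm/ has 3 consonants (> 2) → not permitted
lo.bi — σ1 onset /l/, coda /∅/ ok; σ2 onset /b/, coda /∅/ ok → permitted
Permitted: bag, to.at, lo.bi → 3.

3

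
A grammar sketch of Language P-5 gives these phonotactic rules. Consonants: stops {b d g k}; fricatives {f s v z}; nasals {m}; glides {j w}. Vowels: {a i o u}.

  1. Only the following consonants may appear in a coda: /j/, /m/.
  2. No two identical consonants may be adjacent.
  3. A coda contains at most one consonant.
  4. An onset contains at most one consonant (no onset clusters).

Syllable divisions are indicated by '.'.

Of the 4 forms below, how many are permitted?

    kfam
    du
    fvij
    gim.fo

2

kfam — violates constraint 4: syllable 1 onset /kf/ has 2 consonants (> 1) → not permitted
du — σ1 onset /d/, coda /∅/ ok → permitted
fvij — violates constraint 4: syllable 1 onset /fv/ has 2 consonants (> 1) → not permitted
gim.fo — σ1 onset /g/, coda /m/ ok; σ2 onset /f/, coda /∅/ ok → permitted
Permitted: du, gim.fo → 2.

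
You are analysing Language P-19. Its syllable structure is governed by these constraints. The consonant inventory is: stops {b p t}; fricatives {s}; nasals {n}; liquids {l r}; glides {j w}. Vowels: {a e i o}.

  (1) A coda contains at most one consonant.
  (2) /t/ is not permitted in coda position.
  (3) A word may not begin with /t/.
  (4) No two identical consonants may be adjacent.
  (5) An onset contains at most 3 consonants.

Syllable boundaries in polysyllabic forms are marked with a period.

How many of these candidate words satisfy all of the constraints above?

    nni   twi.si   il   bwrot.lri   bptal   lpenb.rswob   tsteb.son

2

nni — violates constraint 4: adjacent identical consonants /nn/ → not permitted
twi.si — violates constraint 3: word begins with /t/ → not permitted
il — σ1 onset /∅/, coda /l/ ok → permitted
bwrot.lri — violates constraint 2: syllable 1 coda contains /t/ → not permitted
bptal — σ1 onset /bpt/ (3C), coda /l/ ok → permitted
lpenb.rswob — violates constraint 1: syllable 1 coda /nb/ has 2 consonants (> 1) → not permitted
tsteb.son — violates constraint 3: word begins with /t/ → not permitted
Permitted: il, bptal → 2.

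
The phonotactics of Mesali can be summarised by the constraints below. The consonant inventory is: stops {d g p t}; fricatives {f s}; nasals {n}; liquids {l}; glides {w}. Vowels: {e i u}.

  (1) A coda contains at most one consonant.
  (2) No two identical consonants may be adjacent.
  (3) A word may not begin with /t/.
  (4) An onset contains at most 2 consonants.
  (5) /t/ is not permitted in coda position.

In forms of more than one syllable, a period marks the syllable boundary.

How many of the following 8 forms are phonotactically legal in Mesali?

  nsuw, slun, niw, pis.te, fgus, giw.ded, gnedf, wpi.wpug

nsuw — σ1 onset /ns/ (2C), coda /w/ ok → phonotactically legal
slun — σ1 onset /sl/ (2C), coda /n/ ok → phonotactically legal
niw — σ1 onset /n/, coda /w/ ok → phonotactically legal
pis.te — σ1 onset /p/, coda /s/ ok; σ2 onset /t/, coda /∅/ ok → phonotactically legal
fgus — σ1 onset /fg/ (2C), coda /s/ ok → phonotactically legal
giw.ded — σ1 onset /g/, coda /w/ ok; σ2 onset /d/, coda /d/ ok → phonotactically legal
gnedf — violates constraint 1: syllable 1 coda /df/ has 2 consonants (> 1) → phonotactically illegal
wpi.wpug — σ1 onset /wp/ (2C), coda /∅/ ok; σ2 onset /wp/ (2C), coda /g/ ok → phonotactically legal
Phonotactically legal: nsuw, slun, niw, pis.te, fgus, giw.ded, wpi.wpug → 7.

7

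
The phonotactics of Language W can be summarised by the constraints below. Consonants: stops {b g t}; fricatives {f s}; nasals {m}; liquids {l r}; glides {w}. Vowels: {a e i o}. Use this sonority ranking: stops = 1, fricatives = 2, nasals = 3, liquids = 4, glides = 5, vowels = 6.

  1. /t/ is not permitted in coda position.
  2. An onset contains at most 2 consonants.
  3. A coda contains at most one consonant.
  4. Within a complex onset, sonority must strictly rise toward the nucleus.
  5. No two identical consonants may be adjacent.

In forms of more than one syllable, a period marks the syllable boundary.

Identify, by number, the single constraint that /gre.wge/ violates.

/gre.wge/: syllable 2 onset /wg/: /w/ (glide, 5) → /g/ (stop, 1) does not rise.
This is a violation of constraint 4: "Within a complex onset, sonority must strictly rise toward the nucleus."
The remaining constraints (1, 2, 3, 5) are satisfied.

4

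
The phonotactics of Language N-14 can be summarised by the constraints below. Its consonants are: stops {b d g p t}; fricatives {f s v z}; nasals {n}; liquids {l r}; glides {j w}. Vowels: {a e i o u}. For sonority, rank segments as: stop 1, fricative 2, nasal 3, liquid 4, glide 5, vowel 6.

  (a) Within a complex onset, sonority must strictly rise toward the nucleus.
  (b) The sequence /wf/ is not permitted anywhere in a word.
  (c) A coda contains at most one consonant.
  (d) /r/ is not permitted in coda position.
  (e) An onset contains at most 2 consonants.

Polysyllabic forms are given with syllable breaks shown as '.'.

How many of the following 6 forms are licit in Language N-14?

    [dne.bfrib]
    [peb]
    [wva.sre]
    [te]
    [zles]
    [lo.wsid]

[dne.bfrib] — violates constraint (e): syllable 2 onset /bfr/ has 3 consonants (> 2) → illicit
[peb] — σ1 onset /p/, coda /b/ ok → licit
[wva.sre] — violates constraint (a): syllable 1 onset /wv/: /w/ (glide, 5) → /v/ (fricative, 2) does not rise → illicit
[te] — σ1 onset /t/, coda /∅/ ok → licit
[zles] — σ1 onset /zl/ (2→4 rises), coda /s/ ok → licit
[lo.wsid] — violates constraint (a): syllable 2 onset /ws/: /w/ (glide, 5) → /s/ (fricative, 2) does not rise → illicit
Licit: [peb], [te], [zles] → 3.

3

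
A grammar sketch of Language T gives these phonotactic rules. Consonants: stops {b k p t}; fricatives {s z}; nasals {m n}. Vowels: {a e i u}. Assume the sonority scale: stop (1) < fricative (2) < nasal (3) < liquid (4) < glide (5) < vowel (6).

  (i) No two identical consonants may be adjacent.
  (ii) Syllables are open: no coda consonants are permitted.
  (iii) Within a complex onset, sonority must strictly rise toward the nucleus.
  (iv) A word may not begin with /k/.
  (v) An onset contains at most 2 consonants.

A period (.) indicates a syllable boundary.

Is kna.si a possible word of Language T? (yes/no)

no

kna.si — violates constraint (iv): word begins with /k/ → not permitted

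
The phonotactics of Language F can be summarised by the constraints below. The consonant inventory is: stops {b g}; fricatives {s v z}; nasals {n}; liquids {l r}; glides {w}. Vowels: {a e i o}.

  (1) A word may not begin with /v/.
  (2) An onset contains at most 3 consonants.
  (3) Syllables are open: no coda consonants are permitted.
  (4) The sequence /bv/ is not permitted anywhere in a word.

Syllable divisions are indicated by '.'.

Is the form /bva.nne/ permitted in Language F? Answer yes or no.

no

/bva.nne/ — violates constraint 4: contains banned sequence /bv/ → not permitted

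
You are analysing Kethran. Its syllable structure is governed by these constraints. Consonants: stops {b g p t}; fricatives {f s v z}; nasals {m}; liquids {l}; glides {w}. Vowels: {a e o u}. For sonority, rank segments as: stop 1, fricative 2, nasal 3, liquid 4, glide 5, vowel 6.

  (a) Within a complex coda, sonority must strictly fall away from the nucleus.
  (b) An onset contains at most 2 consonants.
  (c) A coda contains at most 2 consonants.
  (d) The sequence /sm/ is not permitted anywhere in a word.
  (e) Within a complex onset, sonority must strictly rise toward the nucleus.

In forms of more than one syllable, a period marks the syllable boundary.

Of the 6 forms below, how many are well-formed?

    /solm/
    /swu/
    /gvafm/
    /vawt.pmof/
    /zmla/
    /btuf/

3

/solm/ — σ1 onset /s/, coda /lm/ (4→3 falls) ok → well-formed
/swu/ — σ1 onset /sw/ (2→5 rises), coda /∅/ ok → well-formed
/gvafm/ — violates constraint (a): syllable 1 coda /fm/: /f/ (fricative, 2) → /m/ (nasal, 3) does not fall → ill-formed
/vawt.pmof/ — σ1 onset /v/, coda /wt/ (5→1 falls) ok; σ2 onset /pm/ (1→3 rises), coda /f/ ok → well-formed
/zmla/ — violates constraint (b): syllable 1 onset /zml/ has 3 consonants (> 2) → ill-formed
/btuf/ — violates constraint (e): syllable 1 onset /bt/: /b/ (stop, 1) → /t/ (stop, 1) does not rise → ill-formed
Well-formed: /solm/, /swu/, /vawt.pmof/ → 3.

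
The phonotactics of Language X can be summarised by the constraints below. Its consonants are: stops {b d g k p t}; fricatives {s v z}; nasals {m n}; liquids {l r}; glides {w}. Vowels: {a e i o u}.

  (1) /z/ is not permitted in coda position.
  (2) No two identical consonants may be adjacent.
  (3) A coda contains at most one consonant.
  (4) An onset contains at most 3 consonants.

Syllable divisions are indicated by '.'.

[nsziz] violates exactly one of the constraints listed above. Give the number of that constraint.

[nsziz]: syllable 1 coda contains /z/.
This is a violation of constraint 1: "/z/ is not permitted in coda position."
The remaining constraints (2, 3, 4) are satisfied.

1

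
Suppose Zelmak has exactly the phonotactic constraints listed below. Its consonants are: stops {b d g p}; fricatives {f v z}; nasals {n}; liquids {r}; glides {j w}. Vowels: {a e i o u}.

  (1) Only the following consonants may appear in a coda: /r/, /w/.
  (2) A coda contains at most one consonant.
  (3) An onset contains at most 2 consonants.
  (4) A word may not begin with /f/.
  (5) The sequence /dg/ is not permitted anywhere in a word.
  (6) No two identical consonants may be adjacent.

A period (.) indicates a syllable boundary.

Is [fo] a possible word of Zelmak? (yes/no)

[fo] — violates constraint 4: word begins with /f/ → illicit

no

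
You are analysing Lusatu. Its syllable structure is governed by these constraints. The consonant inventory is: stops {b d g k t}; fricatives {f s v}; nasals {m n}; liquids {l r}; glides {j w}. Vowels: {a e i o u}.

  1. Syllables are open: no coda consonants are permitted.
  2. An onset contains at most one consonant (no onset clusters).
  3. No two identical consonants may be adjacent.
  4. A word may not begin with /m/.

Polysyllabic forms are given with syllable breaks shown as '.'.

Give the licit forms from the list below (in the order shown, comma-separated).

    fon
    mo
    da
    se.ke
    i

da, se.ke, i

fon — violates constraint 1: syllable 1 coda /n/ has 1 consonant (> 0) → illicit
mo — violates constraint 4: word begins with /m/ → illicit
da — σ1 onset /d/, coda /∅/ ok → licit
se.ke — σ1 onset /s/, coda /∅/ ok; σ2 onset /k/, coda /∅/ ok → licit
i — σ1 onset /∅/, coda /∅/ ok → licit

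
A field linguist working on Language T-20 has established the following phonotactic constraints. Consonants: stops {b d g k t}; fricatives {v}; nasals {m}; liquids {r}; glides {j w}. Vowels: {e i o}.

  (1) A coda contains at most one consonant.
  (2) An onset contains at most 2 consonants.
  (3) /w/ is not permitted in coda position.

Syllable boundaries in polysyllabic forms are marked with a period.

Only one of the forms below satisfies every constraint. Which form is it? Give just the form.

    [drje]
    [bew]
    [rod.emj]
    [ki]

[drje] — violates constraint 2: syllable 1 onset /drj/ has 3 consonants (> 2) → illicit
[bew] — violates constraint 3: syllable 1 coda contains /w/ → illicit
[rod.emj] — violates constraint 1: syllable 2 coda /mj/ has 2 consonants (> 1) → illicit
[ki] — σ1 onset /k/, coda /∅/ ok → licit

[ki]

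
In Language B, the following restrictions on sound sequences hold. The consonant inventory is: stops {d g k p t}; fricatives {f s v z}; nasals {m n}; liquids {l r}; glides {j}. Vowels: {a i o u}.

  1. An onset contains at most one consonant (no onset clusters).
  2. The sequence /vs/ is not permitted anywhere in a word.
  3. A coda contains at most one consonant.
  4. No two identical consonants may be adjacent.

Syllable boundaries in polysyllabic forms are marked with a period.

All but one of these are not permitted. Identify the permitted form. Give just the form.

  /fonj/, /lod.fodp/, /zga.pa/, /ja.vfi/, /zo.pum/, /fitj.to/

/zo.pum/

/fonj/ — violates constraint 3: syllable 1 coda /nj/ has 2 consonants (> 1) → not permitted
/lod.fodp/ — violates constraint 3: syllable 2 coda /dp/ has 2 consonants (> 1) → not permitted
/zga.pa/ — violates constraint 1: syllable 1 onset /zg/ has 2 consonants (> 1) → not permitted
/ja.vfi/ — violates constraint 1: syllable 2 onset /vf/ has 2 consonants (> 1) → not permitted
/zo.pum/ — σ1 onset /z/, coda /∅/ ok; σ2 onset /p/, coda /m/ ok → permitted
/fitj.to/ — violates constraint 3: syllable 1 coda /tj/ has 2 consonants (> 1) → not permitted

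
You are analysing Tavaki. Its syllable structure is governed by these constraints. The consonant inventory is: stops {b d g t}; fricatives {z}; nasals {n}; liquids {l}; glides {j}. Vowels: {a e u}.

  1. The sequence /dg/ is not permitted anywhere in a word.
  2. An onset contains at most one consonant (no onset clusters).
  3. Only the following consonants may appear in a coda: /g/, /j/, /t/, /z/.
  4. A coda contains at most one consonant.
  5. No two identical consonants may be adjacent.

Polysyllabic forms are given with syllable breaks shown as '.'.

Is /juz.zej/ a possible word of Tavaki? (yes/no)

no

/juz.zej/ — violates constraint 5: adjacent identical consonants /zz/ → not permitted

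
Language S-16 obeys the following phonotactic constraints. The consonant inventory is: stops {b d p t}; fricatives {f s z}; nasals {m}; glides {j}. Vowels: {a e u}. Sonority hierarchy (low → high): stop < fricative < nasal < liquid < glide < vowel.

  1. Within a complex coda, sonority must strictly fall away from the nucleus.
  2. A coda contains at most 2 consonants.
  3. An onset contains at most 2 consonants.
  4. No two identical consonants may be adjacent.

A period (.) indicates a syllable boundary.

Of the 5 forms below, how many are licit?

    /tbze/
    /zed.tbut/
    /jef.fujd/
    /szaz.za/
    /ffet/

/tbze/ — violates constraint 3: syllable 1 onset /tbz/ has 3 consonants (> 2) → illicit
/zed.tbut/ — σ1 onset /z/, coda /d/ ok; σ2 onset /tb/ (2C), coda /t/ ok → licit
/jef.fujd/ — violates constraint 4: adjacent identical consonants /ff/ → illicit
/szaz.za/ — violates constraint 4: adjacent identical consonants /zz/ → illicit
/ffet/ — violates constraint 4: adjacent identical consonants /ff/ → illicit
Licit: /zed.tbut/ → 1.

1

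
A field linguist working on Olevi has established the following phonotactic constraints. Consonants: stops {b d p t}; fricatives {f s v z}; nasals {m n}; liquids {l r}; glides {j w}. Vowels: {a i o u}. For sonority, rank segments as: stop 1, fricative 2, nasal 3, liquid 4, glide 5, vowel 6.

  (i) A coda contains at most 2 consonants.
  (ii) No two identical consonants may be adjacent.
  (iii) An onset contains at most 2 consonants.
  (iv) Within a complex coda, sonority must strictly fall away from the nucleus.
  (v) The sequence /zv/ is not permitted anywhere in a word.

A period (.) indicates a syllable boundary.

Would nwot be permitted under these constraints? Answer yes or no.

yes

nwot — σ1 onset /nw/ (2C), coda /t/ ok → permitted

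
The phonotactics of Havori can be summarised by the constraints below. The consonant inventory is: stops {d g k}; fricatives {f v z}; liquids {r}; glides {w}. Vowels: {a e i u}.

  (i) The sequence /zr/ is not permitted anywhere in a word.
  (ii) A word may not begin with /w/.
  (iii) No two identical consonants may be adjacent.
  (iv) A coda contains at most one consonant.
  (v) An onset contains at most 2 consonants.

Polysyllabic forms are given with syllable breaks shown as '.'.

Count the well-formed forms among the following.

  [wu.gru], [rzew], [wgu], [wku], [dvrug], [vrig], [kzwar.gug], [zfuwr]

[wu.gru] — violates constraint (ii): word begins with /w/ → ill-formed
[rzew] — σ1 onset /rz/ (2C), coda /w/ ok → well-formed
[wgu] — violates constraint (ii): word begins with /w/ → ill-formed
[wku] — violates constraint (ii): word begins with /w/ → ill-formed
[dvrug] — violates constraint (v): syllable 1 onset /dvr/ has 3 consonants (> 2) → ill-formed
[vrig] — σ1 onset /vr/ (2C), coda /g/ ok → well-formed
[kzwar.gug] — violates constraint (v): syllable 1 onset /kzw/ has 3 consonants (> 2) → ill-formed
[zfuwr] — violates constraint (iv): syllable 1 coda /wr/ has 2 consonants (> 1) → ill-formed
Well-formed: [rzew], [vrig] → 2.

2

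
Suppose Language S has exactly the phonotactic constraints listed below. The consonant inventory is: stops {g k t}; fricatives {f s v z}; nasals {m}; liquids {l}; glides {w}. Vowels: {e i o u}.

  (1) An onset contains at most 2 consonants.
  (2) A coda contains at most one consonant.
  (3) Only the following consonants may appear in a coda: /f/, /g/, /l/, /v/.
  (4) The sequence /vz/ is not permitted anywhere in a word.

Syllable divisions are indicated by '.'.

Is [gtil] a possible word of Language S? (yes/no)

[gtil] — σ1 onset /gt/ (2C), coda /l/ ok → permitted

yes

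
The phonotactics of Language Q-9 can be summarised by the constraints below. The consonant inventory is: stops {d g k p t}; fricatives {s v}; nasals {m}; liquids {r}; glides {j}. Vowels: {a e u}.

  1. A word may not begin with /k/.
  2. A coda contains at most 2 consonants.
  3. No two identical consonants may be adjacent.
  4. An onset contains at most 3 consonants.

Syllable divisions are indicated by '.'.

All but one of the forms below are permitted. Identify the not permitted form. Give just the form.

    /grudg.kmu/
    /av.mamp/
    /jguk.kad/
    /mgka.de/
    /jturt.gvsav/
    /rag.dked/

/grudg.kmu/ — σ1 onset /gr/ (2C), coda /dg/ (2C) ok; σ2 onset /km/ (2C), coda /∅/ ok → permitted
/av.mamp/ — σ1 onset /∅/, coda /v/ ok; σ2 onset /m/, coda /mp/ (2C) ok → permitted
/jguk.kad/ — violates constraint 3: adjacent identical consonants /kk/ → not permitted
/mgka.de/ — σ1 onset /mgk/ (3C), coda /∅/ ok; σ2 onset /d/, coda /∅/ ok → permitted
/jturt.gvsav/ — σ1 onset /jt/ (2C), coda /rt/ (2C) ok; σ2 onset /gvs/ (3C), coda /v/ ok → permitted
/rag.dked/ — σ1 onset /r/, coda /g/ ok; σ2 onset /dk/ (2C), coda /d/ ok → permitted

/jguk.kad/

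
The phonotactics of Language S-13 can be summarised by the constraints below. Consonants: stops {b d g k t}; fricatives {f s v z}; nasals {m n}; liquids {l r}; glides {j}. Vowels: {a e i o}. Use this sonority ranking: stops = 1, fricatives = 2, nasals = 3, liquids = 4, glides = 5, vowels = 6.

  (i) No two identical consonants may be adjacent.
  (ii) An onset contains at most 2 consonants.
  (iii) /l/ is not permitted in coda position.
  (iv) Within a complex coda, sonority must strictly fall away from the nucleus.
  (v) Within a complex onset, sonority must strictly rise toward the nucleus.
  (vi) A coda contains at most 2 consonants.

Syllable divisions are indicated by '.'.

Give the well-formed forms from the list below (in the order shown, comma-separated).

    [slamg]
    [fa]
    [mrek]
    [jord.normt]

[slamg] — σ1 onset /sl/ (2→4 rises), coda /mg/ (3→1 falls) ok → well-formed
[fa] — σ1 onset /f/, coda /∅/ ok → well-formed
[mrek] — σ1 onset /mr/ (3→4 rises), coda /k/ ok → well-formed
[jord.normt] — violates constraint (vi): syllable 2 coda /rmt/ has 3 consonants (> 2) → ill-formed

[slamg], [fa], [mrek]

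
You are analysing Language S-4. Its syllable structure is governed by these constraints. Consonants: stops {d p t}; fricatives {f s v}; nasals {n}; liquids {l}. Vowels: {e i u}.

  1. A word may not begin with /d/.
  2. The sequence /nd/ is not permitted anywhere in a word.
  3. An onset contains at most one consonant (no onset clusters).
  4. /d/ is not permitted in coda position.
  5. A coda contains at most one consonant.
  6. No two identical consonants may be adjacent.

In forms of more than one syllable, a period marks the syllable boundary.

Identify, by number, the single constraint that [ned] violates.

4

[ned]: syllable 1 coda contains /d/.
This is a violation of constraint 4: "/d/ is not permitted in coda position."
The remaining constraints (1, 2, 3, 5, 6) are satisfied.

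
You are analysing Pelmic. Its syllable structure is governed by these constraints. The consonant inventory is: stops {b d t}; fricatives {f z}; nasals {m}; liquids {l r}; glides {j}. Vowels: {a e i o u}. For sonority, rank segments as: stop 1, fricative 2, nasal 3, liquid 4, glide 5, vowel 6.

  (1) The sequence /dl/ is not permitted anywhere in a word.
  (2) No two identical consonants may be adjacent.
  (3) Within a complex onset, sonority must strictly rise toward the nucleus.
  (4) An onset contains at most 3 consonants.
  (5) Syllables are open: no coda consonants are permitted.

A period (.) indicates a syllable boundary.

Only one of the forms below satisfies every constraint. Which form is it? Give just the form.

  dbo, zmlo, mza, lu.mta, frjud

zmlo

dbo — violates constraint 3: syllable 1 onset /db/: /d/ (stop, 1) → /b/ (stop, 1) does not rise → ill-formed
zmlo — σ1 onset /zml/ (2→3→4 rises), coda /∅/ ok → well-formed
mza — violates constraint 3: syllable 1 onset /mz/: /m/ (nasal, 3) → /z/ (fricative, 2) does not rise → ill-formed
lu.mta — violates constraint 3: syllable 2 onset /mt/: /m/ (nasal, 3) → /t/ (stop, 1) does not rise → ill-formed
frjud — violates constraint 5: syllable 1 coda /d/ has 1 consonant (> 0) → ill-formed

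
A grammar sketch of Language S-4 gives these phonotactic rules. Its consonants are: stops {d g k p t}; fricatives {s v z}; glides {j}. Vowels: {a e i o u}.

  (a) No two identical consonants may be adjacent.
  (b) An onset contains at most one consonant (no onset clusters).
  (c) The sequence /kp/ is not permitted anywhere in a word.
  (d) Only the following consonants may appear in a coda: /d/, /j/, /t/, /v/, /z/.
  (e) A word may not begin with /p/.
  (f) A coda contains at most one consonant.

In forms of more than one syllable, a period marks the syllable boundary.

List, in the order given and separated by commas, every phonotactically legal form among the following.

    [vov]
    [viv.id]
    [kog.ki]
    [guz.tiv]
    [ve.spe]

[vov] — σ1 onset /v/, coda /v/ ok → phonotactically legal
[viv.id] — σ1 onset /v/, coda /v/ ok; σ2 onset /∅/, coda /d/ ok → phonotactically legal
[kog.ki] — violates constraint (d): syllable 1 coda contains /g/, which is not a licensed coda consonant → phonotactically illegal
[guz.tiv] — σ1 onset /g/, coda /z/ ok; σ2 onset /t/, coda /v/ ok → phonotactically legal
[ve.spe] — violates constraint (b): syllable 2 onset /sp/ has 2 consonants (> 1) → phonotactically illegal

[vov], [viv.id], [guz.tiv]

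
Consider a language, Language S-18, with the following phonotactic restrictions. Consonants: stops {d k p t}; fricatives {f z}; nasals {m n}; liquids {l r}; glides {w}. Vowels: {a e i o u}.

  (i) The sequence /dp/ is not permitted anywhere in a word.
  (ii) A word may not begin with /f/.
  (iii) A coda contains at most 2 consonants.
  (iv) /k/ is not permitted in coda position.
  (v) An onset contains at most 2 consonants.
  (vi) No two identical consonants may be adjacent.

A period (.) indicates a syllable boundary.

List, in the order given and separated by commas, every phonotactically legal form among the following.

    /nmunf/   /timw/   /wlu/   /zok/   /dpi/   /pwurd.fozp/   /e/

/nmunf/ — σ1 onset /nm/ (2C), coda /nf/ (2C) ok → phonotactically legal
/timw/ — σ1 onset /t/, coda /mw/ (2C) ok → phonotactically legal
/wlu/ — σ1 onset /wl/ (2C), coda /∅/ ok → phonotactically legal
/zok/ — violates constraint (iv): syllable 1 coda contains /k/ → phonotactically illegal
/dpi/ — violates constraint (i): contains banned sequence /dp/ → phonotactically illegal
/pwurd.fozp/ — σ1 onset /pw/ (2C), coda /rd/ (2C) ok; σ2 onset /f/, coda /zp/ (2C) ok → phonotactically legal
/e/ — σ1 onset /∅/, coda /∅/ ok → phonotactically legal

/nmunf/, /timw/, /wlu/, /pwurd.fozp/, /e/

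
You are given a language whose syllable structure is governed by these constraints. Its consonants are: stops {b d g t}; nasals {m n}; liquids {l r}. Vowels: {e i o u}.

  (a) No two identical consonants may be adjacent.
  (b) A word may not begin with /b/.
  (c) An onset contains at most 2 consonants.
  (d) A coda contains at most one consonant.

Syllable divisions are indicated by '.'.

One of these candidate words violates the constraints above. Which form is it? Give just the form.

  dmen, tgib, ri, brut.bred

dmen — σ1 onset /dm/ (2C), coda /n/ ok → permitted
tgib — σ1 onset /tg/ (2C), coda /b/ ok → permitted
ri — σ1 onset /r/, coda /∅/ ok → permitted
brut.bred — violates constraint (b): word begins with /b/ → not permitted

brut.bred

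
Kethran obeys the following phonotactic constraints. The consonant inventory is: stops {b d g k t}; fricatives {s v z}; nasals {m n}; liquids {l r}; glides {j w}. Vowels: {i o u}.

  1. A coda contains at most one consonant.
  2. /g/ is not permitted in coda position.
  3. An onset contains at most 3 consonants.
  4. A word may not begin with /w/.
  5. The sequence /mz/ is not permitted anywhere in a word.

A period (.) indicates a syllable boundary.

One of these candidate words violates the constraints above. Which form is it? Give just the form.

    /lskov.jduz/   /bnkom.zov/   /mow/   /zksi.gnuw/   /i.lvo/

/bnkom.zov/

/lskov.jduz/ — σ1 onset /lsk/ (3C), coda /v/ ok; σ2 onset /jd/ (2C), coda /z/ ok → permitted
/bnkom.zov/ — violates constraint 5: contains banned sequence /mz/ → not permitted
/mow/ — σ1 onset /m/, coda /w/ ok → permitted
/zksi.gnuw/ — σ1 onset /zks/ (3C), coda /∅/ ok; σ2 onset /gn/ (2C), coda /w/ ok → permitted
/i.lvo/ — σ1 onset /∅/, coda /∅/ ok; σ2 onset /lv/ (2C), coda /∅/ ok → permitted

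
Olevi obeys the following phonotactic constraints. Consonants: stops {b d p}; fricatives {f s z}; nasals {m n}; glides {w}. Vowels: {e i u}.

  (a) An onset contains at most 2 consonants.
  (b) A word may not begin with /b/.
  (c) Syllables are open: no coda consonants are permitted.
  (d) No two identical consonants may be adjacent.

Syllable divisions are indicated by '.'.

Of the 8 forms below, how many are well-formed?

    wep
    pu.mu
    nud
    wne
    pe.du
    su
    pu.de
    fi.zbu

6

wep — violates constraint (c): syllable 1 coda /p/ has 1 consonant (> 0) → ill-formed
pu.mu — σ1 onset /p/, coda /∅/ ok; σ2 onset /m/, coda /∅/ ok → well-formed
nud — violates constraint (c): syllable 1 coda /d/ has 1 consonant (> 0) → ill-formed
wne — σ1 onset /wn/ (2C), coda /∅/ ok → well-formed
pe.du — σ1 onset /p/, coda /∅/ ok; σ2 onset /d/, coda /∅/ ok → well-formed
su — σ1 onset /s/, coda /∅/ ok → well-formed
pu.de — σ1 onset /p/, coda /∅/ ok; σ2 onset /d/, coda /∅/ ok → well-formed
fi.zbu — σ1 onset /f/, coda /∅/ ok; σ2 onset /zb/ (2C), coda /∅/ ok → well-formed
Well-formed: pu.mu, wne, pe.du, su, pu.de, fi.zbu → 6.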